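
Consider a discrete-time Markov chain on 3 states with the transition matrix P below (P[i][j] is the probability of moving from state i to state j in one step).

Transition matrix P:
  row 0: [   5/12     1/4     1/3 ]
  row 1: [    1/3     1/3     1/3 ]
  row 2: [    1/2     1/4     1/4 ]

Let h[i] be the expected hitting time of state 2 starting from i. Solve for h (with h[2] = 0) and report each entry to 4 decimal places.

First-step conditioning: h[2] = 0; for i ≠ 2, h[i] = 1 + Σ_k P[i][k]·h[k].
  h[0] = 1 + 5/12·h[0] + 1/4·h[1]
  h[1] = 1 + 1/3·h[0] + 1/3·h[1]
Solving the 2×2 linear system over states ≠ 2 gives exactly h = [3, 3, 0] (h[2] = 0 is the target).

h = [3.0000, 3.0000, 0.0000]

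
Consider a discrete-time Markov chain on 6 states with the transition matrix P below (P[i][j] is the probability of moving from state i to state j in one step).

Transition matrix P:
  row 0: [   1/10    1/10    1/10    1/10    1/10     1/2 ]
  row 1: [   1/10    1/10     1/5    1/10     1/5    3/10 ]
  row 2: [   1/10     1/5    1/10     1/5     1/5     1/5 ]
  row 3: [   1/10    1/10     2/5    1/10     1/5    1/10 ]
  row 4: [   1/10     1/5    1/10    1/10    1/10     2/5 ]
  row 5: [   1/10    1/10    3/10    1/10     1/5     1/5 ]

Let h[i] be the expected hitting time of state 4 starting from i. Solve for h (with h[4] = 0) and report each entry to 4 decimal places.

h = [5.7895, 5.2632, 5.2632, 5.2632, 0.0000, 5.2632]

First-step conditioning: h[4] = 0; for i ≠ 4, h[i] = 1 + Σ_k P[i][k]·h[k].
  h[0] = 1 + 1/10·h[0] + 1/10·h[1] + 1/10·h[2] + 1/10·h[3] + 1/2·h[5]
  h[1] = 1 + 1/10·h[0] + 1/10·h[1] + 1/5·h[2] + 1/10·h[3] + 3/10·h[5]
  h[2] = 1 + 1/10·h[0] + 1/5·h[1] + 1/10·h[2] + 1/5·h[3] + 1/5·h[5]
  h[3] = 1 + 1/10·h[0] + 1/10·h[1] + 2/5·h[2] + 1/10·h[3] + 1/10·h[5]
  h[5] = 1 + 1/10·h[0] + 1/10·h[1] + 3/10·h[2] + 1/10·h[3] + 1/5·h[5]
Solving the 5×5 linear system over states ≠ 4 gives exactly h = [110/19, 100/19, 100/19, 100/19, 0, 100/19] (h[4] = 0 is the target).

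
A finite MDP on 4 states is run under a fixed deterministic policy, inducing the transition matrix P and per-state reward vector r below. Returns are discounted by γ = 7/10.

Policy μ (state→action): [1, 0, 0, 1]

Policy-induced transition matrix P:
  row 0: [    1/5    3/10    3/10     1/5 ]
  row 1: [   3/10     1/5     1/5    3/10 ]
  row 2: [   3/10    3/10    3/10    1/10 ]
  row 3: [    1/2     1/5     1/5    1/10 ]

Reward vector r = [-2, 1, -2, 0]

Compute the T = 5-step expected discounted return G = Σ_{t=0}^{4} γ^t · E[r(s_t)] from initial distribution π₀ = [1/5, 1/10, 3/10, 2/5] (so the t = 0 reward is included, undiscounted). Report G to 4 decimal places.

G = -2.5001

t=0: π = [0.2000, 0.1000, 0.3000, 0.4000], E[r] = -0.9000, γ^t·E[r] = -0.900000, running G = -0.900000
t=1: π = [0.3600, 0.2500, 0.2500, 0.1400], E[r] = -0.9700, γ^t·E[r] = -0.679000, running G = -1.579000
t=2: π = [0.2920, 0.2610, 0.2610, 0.1860], E[r] = -0.8450, γ^t·E[r] = -0.414050, running G = -1.993050
t=3: π = [0.3080, 0.2553, 0.2553, 0.1814], E[r] = -0.8713, γ^t·E[r] = -0.298856, running G = -2.291906
t=4: π = [0.3055, 0.2563, 0.2563, 0.1819], E[r] = -0.8673, γ^t·E[r] = -0.208236, running G = -2.500142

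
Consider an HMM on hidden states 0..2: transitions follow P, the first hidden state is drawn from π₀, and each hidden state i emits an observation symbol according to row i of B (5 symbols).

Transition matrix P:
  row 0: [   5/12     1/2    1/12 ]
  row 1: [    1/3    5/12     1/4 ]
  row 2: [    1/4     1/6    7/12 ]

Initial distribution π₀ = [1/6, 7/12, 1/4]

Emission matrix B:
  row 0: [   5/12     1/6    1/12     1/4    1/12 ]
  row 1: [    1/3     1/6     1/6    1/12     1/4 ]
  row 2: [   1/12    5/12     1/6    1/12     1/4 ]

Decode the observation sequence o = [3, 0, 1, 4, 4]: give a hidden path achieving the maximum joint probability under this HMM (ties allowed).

path = [0, 1, 2, 2, 2]

t=0: δ = [4.167e-02, 4.861e-02, 2.083e-02]  (obs o_0=3)
t=1: δ = [7.234e-03, 6.944e-03, 1.013e-03]  ψ = [0, 0, 1]  (obs o_1=0)
t=2: δ = [5.023e-04, 6.028e-04, 7.234e-04]  ψ = [0, 0, 1]  (obs o_2=1)
t=3: δ = [1.744e-05, 6.279e-05, 1.055e-04]  ψ = [0, 0, 2]  (obs o_3=4)
t=4: δ = [2.198e-06, 6.541e-06, 1.538e-05]  ψ = [2, 1, 2]  (obs o_4=4)
backtrack: best end state = 2; path = [0, 1, 2, 2, 2]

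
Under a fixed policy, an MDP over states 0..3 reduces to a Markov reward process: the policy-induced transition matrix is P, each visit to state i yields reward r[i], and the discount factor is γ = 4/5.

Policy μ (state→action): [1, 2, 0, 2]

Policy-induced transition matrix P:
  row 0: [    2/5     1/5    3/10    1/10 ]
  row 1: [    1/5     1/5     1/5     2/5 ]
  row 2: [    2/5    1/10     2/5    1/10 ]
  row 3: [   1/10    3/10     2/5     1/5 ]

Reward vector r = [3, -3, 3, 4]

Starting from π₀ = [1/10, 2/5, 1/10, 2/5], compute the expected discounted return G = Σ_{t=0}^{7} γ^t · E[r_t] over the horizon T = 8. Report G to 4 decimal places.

G = 7.3556

t=0: π = [0.1000, 0.4000, 0.1000, 0.4000], E[r] = 1.0000, γ^t·E[r] = 1.000000, running G = 1.000000
t=1: π = [0.2000, 0.2300, 0.3100, 0.2600], E[r] = 1.8800, γ^t·E[r] = 1.504000, running G = 2.504000
t=2: π = [0.2760, 0.1950, 0.3340, 0.1950], E[r] = 2.0250, γ^t·E[r] = 1.296000, running G = 3.800000
t=3: π = [0.3025, 0.1861, 0.3334, 0.1780], E[r] = 2.0614, γ^t·E[r] = 1.055437, running G = 4.855437
t=4: π = [0.3094, 0.1845, 0.3325, 0.1736], E[r] = 2.0669, γ^t·E[r] = 0.846590, running G = 5.702027
t=5: π = [0.3110, 0.1841, 0.3322, 0.1727], E[r] = 2.0680, γ^t·E[r] = 0.677656, running G = 6.379682
t=6: π = [0.3114, 0.1841, 0.3321, 0.1725], E[r] = 2.0682, γ^t·E[r] = 0.542162, running G = 6.921845
t=7: π = [0.3114, 0.1840, 0.3321, 0.1725], E[r] = 2.0682, γ^t·E[r] = 0.433735, running G = 7.355580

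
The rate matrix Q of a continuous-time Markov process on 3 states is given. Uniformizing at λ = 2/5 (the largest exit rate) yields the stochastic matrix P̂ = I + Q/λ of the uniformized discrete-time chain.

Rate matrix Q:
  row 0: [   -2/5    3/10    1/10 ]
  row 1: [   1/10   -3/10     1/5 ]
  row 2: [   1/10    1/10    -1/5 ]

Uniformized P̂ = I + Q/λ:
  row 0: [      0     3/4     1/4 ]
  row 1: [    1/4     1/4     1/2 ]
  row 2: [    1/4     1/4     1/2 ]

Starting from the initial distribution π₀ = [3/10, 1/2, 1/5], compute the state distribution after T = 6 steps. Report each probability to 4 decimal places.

t=0: π = [0.3000, 0.5000, 0.2000]
t=1: π = [0.1750, 0.4000, 0.4250]
t=2: π = [0.2063, 0.3375, 0.4563]
t=3: π = [0.1984, 0.3531, 0.4484]
t=4: π = [0.2004, 0.3492, 0.4504]
t=5: π = [0.1999, 0.3502, 0.4499]
t=6: π = [0.2000, 0.3500, 0.4500]

π = [0.2000, 0.3500, 0.4500]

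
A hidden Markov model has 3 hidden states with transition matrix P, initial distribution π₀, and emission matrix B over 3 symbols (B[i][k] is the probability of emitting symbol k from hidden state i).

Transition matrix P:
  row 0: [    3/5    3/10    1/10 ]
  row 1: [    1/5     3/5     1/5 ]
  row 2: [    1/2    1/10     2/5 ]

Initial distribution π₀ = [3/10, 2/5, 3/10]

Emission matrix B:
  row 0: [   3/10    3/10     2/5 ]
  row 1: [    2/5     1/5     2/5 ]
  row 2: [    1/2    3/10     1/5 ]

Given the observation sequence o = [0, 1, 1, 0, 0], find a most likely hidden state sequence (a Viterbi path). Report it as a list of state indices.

t=0: δ = [9.000e-02, 1.600e-01, 1.500e-01]  (obs o_0=0)
t=1: δ = [2.250e-02, 1.920e-02, 1.800e-02]  ψ = [2, 1, 2]  (obs o_1=1)
t=2: δ = [4.050e-03, 2.304e-03, 2.160e-03]  ψ = [0, 1, 2]  (obs o_2=1)
t=3: δ = [7.290e-04, 5.530e-04, 4.320e-04]  ψ = [0, 1, 2]  (obs o_3=0)
t=4: δ = [1.312e-04, 1.327e-04, 8.640e-05]  ψ = [0, 1, 2]  (obs o_4=0)
backtrack: best end state = 1; path = [1, 1, 1, 1, 1]

path = [1, 1, 1, 1, 1]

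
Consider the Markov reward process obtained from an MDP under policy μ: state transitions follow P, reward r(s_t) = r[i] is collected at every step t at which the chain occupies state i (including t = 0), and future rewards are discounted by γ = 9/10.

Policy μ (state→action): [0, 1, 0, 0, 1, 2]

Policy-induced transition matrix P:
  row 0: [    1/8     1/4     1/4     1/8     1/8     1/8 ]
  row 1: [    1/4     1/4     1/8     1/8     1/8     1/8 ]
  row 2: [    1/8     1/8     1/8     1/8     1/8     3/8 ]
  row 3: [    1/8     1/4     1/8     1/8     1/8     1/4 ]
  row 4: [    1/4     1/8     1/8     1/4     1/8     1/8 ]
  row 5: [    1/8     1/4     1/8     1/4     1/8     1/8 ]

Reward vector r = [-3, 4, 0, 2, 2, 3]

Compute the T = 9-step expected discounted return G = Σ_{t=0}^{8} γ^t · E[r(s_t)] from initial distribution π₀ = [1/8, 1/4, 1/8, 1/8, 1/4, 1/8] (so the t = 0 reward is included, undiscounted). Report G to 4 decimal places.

G = 9.2482

t=0: π = [0.1250, 0.2500, 0.1250, 0.1250, 0.2500, 0.1250], E[r] = 1.7500, γ^t·E[r] = 1.750000, running G = 1.750000
t=1: π = [0.1875, 0.2031, 0.1406, 0.1719, 0.1250, 0.1719], E[r] = 1.3594, γ^t·E[r] = 1.223438, running G = 2.973438
t=2: π = [0.1660, 0.2168, 0.1484, 0.1621, 0.1250, 0.1816], E[r] = 1.4883, γ^t·E[r] = 1.205508, running G = 4.178945
t=3: π = [0.1677, 0.2158, 0.1458, 0.1633, 0.1250, 0.1824], E[r] = 1.4839, γ^t·E[r] = 1.081753, running G = 5.260699
t=4: π = [0.1676, 0.2162, 0.1460, 0.1634, 0.1250, 0.1819], E[r] = 1.4842, γ^t·E[r] = 0.973798, running G = 6.234497
t=5: π = [0.1676, 0.2161, 0.1460, 0.1634, 0.1250, 0.1819], E[r] = 1.4841, γ^t·E[r] = 0.876319, running G = 7.110816
t=6: π = [0.1676, 0.2161, 0.1460, 0.1634, 0.1250, 0.1819], E[r] = 1.4841, γ^t·E[r] = 0.788686, running G = 7.899503
t=7: π = [0.1676, 0.2161, 0.1460, 0.1634, 0.1250, 0.1819], E[r] = 1.4841, γ^t·E[r] = 0.709818, running G = 8.609321
t=8: π = [0.1676, 0.2161, 0.1460, 0.1634, 0.1250, 0.1819], E[r] = 1.4841, γ^t·E[r] = 0.638836, running G = 9.248157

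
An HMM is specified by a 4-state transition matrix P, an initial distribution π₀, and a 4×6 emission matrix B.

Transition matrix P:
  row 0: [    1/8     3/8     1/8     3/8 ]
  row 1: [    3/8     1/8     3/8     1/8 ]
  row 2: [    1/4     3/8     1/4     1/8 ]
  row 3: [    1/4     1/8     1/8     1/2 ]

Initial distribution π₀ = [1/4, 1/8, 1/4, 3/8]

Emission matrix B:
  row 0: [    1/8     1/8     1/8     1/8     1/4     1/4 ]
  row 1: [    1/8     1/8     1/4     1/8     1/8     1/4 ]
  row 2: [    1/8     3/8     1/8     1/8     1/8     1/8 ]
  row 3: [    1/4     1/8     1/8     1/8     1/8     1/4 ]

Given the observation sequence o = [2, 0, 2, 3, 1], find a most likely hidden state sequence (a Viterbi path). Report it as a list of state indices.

path = [3, 3, 3, 3, 3]

t=0: δ = [3.125e-02, 3.125e-02, 3.125e-02, 4.688e-02]  (obs o_0=2)
t=1: δ = [1.465e-03, 1.465e-03, 1.465e-03, 5.859e-03]  ψ = [1, 0, 1, 3]  (obs o_1=0)
t=2: δ = [1.831e-04, 1.831e-04, 9.155e-05, 3.662e-04]  ψ = [3, 3, 3, 3]  (obs o_2=2)
t=3: δ = [1.144e-05, 8.583e-06, 8.583e-06, 2.289e-05]  ψ = [3, 0, 1, 3]  (obs o_3=3)
t=4: δ = [7.153e-07, 5.364e-07, 1.207e-06, 1.431e-06]  ψ = [3, 0, 1, 3]  (obs o_4=1)
backtrack: best end state = 3; path = [3, 3, 3, 3, 3]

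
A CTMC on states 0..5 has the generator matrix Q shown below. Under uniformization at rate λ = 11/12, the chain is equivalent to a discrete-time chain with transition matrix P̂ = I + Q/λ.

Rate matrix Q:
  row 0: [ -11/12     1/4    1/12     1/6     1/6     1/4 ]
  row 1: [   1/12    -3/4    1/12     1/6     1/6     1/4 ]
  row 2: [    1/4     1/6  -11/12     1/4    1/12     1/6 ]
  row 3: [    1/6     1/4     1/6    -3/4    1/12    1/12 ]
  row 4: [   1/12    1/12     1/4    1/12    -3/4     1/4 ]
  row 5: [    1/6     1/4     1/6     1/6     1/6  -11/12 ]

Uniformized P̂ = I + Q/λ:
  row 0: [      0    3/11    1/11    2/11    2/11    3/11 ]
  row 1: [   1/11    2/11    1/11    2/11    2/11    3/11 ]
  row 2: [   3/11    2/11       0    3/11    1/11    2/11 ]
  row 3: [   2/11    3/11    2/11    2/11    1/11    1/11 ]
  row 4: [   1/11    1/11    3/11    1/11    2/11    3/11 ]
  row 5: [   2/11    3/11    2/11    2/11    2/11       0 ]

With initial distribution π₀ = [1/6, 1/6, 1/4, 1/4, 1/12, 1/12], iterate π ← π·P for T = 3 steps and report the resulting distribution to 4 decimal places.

t=0: π = [0.1667, 0.1667, 0.2500, 0.2500, 0.0833, 0.0833]
t=1: π = [0.1515, 0.2197, 0.1136, 0.1970, 0.1364, 0.1818]
t=2: π = [0.1322, 0.2176, 0.1398, 0.1798, 0.1536, 0.1770]
t=3: π = [0.1367, 0.2123, 0.1386, 0.1806, 0.1528, 0.1791]

π = [0.1367, 0.2123, 0.1386, 0.1806, 0.1528, 0.1791]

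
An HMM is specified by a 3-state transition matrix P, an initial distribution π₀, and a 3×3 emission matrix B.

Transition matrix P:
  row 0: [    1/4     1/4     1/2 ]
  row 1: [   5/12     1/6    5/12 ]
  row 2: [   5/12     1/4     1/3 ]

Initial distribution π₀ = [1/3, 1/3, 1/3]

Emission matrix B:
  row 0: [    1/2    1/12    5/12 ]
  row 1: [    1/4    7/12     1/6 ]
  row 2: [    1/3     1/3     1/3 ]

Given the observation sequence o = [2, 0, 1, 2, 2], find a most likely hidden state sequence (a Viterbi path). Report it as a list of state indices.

t=0: δ = [1.389e-01, 5.556e-02, 1.111e-01]  (obs o_0=2)
t=1: δ = [2.315e-02, 8.681e-03, 2.315e-02]  ψ = [2, 0, 0]  (obs o_1=0)
t=2: δ = [8.038e-04, 3.376e-03, 3.858e-03]  ψ = [2, 0, 0]  (obs o_2=1)
t=3: δ = [6.698e-04, 1.608e-04, 4.689e-04]  ψ = [2, 2, 1]  (obs o_3=2)
t=4: δ = [8.140e-05, 2.791e-05, 1.116e-04]  ψ = [2, 0, 0]  (obs o_4=2)
backtrack: best end state = 2; path = [2, 0, 2, 0, 2]

path = [2, 0, 2, 0, 2]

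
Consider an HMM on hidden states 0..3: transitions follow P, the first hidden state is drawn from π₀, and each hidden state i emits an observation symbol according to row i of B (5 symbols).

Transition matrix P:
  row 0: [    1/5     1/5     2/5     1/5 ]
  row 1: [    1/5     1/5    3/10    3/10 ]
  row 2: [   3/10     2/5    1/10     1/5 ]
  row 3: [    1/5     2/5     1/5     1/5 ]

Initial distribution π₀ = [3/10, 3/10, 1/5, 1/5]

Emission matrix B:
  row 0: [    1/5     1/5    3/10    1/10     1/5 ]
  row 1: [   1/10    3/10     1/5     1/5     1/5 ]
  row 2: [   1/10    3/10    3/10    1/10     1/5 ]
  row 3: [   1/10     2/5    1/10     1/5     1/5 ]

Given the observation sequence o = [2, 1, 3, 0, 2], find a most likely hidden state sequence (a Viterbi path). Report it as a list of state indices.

t=0: δ = [9.000e-02, 6.000e-02, 6.000e-02, 2.000e-02]  (obs o_0=2)
t=1: δ = [3.600e-03, 7.200e-03, 1.080e-02, 7.200e-03]  ψ = [0, 2, 0, 0]  (obs o_1=1)
t=2: δ = [3.240e-04, 8.640e-04, 2.160e-04, 4.320e-04]  ψ = [2, 2, 1, 1]  (obs o_2=3)
t=3: δ = [3.456e-05, 1.728e-05, 2.592e-05, 2.592e-05]  ψ = [1, 1, 1, 1]  (obs o_3=0)
t=4: δ = [2.333e-06, 2.074e-06, 4.147e-06, 6.912e-07]  ψ = [2, 2, 0, 0]  (obs o_4=2)
backtrack: best end state = 2; path = [0, 2, 1, 0, 2]

path = [0, 2, 1, 0, 2]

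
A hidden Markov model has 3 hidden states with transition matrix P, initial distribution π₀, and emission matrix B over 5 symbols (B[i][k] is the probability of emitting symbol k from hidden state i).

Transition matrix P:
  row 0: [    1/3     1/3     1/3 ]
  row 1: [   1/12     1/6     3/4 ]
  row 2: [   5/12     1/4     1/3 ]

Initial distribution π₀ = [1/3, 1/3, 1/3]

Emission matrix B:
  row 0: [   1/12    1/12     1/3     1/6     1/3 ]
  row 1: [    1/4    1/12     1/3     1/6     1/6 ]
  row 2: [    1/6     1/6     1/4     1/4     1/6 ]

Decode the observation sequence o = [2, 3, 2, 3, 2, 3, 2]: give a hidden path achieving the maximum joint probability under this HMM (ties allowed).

t=0: δ = [1.111e-01, 1.111e-01, 8.333e-02]  (obs o_0=2)
t=1: δ = [6.173e-03, 6.173e-03, 2.083e-02]  ψ = [0, 0, 1]  (obs o_1=3)
t=2: δ = [2.894e-03, 1.736e-03, 1.736e-03]  ψ = [2, 2, 2]  (obs o_2=2)
t=3: δ = [1.608e-04, 1.608e-04, 3.255e-04]  ψ = [0, 0, 1]  (obs o_3=3)
t=4: δ = [4.521e-05, 2.713e-05, 3.014e-05]  ψ = [2, 2, 1]  (obs o_4=2)
t=5: δ = [2.512e-06, 2.512e-06, 5.086e-06]  ψ = [0, 0, 1]  (obs o_5=3)
t=6: δ = [7.064e-07, 4.239e-07, 4.710e-07]  ψ = [2, 2, 1]  (obs o_6=2)
backtrack: best end state = 0; path = [1, 2, 1, 2, 1, 2, 0]

path = [1, 2, 1, 2, 1, 2, 0]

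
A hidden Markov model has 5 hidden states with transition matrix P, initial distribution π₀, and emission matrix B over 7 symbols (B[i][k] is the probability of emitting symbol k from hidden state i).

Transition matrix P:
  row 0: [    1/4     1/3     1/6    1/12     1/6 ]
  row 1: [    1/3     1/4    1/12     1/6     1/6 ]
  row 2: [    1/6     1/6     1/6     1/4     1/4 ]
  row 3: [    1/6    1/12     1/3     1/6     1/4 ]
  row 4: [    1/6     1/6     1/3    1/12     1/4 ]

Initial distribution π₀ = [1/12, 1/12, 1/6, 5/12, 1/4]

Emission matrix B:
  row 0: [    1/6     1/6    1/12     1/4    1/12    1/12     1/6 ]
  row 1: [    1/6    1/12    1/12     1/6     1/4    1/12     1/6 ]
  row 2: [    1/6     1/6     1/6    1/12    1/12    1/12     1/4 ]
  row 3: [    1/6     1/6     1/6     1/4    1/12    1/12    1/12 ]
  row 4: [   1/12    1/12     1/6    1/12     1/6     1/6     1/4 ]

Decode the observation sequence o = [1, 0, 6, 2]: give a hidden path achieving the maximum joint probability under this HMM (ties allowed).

t=0: δ = [1.389e-02, 6.944e-03, 2.778e-02, 6.944e-02, 2.083e-02]  (obs o_0=1)
t=1: δ = [1.929e-03, 9.645e-04, 3.858e-03, 1.929e-03, 1.447e-03]  ψ = [3, 3, 3, 3, 3]  (obs o_1=0)
t=2: δ = [1.072e-04, 1.072e-04, 1.608e-04, 8.038e-05, 2.411e-04]  ψ = [2, 0, 2, 2, 2]  (obs o_2=6)
t=3: δ = [3.349e-06, 3.349e-06, 1.340e-05, 6.698e-06, 1.005e-05]  ψ = [4, 4, 4, 2, 4]  (obs o_3=2)
backtrack: best end state = 2; path = [3, 2, 4, 2]

path = [3, 2, 4, 2]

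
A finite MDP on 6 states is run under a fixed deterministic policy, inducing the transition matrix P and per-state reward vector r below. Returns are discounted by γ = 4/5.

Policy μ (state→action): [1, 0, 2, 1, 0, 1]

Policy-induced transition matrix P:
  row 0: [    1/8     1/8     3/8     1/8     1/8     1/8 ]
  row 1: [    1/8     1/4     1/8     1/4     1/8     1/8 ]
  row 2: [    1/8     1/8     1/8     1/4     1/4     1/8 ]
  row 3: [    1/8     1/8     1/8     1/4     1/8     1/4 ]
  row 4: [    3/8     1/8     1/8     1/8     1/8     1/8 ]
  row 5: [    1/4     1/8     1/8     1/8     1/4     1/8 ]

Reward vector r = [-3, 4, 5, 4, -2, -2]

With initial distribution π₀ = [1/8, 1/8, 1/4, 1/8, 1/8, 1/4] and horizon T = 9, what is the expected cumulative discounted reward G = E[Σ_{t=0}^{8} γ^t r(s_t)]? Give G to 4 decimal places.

t=0: π = [0.1250, 0.1250, 0.2500, 0.1250, 0.1250, 0.2500], E[r] = 1.1250, γ^t·E[r] = 1.125000, running G = 1.125000
t=1: π = [0.1875, 0.1406, 0.1563, 0.1875, 0.1875, 0.1406], E[r] = 0.8750, γ^t·E[r] = 0.700000, running G = 1.825000
t=2: π = [0.1895, 0.1426, 0.1719, 0.1855, 0.1621, 0.1484], E[r] = 0.9824, γ^t·E[r] = 0.628750, running G = 2.453750
t=3: π = [0.1841, 0.1428, 0.1724, 0.1875, 0.1650, 0.1482], E[r] = 1.0044, γ^t·E[r] = 0.514250, running G = 2.968000
t=4: π = [0.1848, 0.1429, 0.1710, 0.1878, 0.1651, 0.1484], E[r] = 0.9965, γ^t·E[r] = 0.408163, running G = 3.376163
t=5: π = [0.1848, 0.1429, 0.1712, 0.1877, 0.1649, 0.1485], E[r] = 0.9970, γ^t·E[r] = 0.326688, running G = 3.702850
t=6: π = [0.1848, 0.1429, 0.1712, 0.1877, 0.1650, 0.1485], E[r] = 0.9971, γ^t·E[r] = 0.261387, running G = 3.964237
t=7: π = [0.1848, 0.1429, 0.1712, 0.1877, 0.1650, 0.1485], E[r] = 0.9971, γ^t·E[r] = 0.209101, running G = 4.173338
t=8: π = [0.1848, 0.1429, 0.1712, 0.1877, 0.1650, 0.1485], E[r] = 0.9971, γ^t·E[r] = 0.167281, running G = 4.340619

G = 4.3406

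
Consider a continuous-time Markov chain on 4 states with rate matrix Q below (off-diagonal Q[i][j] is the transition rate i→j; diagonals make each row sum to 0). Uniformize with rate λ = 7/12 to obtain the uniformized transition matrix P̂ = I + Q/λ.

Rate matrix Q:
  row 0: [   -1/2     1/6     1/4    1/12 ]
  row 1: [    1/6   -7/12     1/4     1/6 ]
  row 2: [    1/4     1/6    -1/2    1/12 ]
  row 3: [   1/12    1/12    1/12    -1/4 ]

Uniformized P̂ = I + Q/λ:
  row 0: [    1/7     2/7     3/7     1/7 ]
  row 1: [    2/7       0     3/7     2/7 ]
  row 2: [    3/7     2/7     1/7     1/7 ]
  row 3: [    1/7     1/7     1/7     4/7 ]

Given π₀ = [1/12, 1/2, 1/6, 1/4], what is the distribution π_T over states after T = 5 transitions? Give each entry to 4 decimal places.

t=0: π = [0.0833, 0.5000, 0.1667, 0.2500]
t=1: π = [0.2619, 0.1071, 0.3095, 0.3214]
t=2: π = [0.2466, 0.2092, 0.2483, 0.2959]
t=3: π = [0.2437, 0.1837, 0.2731, 0.2996]
t=4: π = [0.2471, 0.1904, 0.2650, 0.2975]
t=5: π = [0.2458, 0.1888, 0.2679, 0.2976]

π = [0.2458, 0.1888, 0.2679, 0.2976]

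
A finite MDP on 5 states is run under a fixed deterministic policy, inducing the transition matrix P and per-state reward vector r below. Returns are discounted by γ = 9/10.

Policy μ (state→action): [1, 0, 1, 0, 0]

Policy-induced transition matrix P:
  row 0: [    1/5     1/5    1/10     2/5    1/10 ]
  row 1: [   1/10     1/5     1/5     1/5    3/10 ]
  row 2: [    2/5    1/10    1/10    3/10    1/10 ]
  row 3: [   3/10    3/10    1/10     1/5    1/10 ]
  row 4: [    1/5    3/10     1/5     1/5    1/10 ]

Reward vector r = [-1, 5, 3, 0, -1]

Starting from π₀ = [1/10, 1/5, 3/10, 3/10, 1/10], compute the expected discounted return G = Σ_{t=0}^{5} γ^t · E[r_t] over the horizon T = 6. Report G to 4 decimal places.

G = 5.8808

t=0: π = [0.1000, 0.2000, 0.3000, 0.3000, 0.1000], E[r] = 1.7000, γ^t·E[r] = 1.700000, running G = 1.700000
t=1: π = [0.2700, 0.2100, 0.1300, 0.2500, 0.1400], E[r] = 1.0300, γ^t·E[r] = 0.927000, running G = 2.627000
t=2: π = [0.2300, 0.2260, 0.1350, 0.2670, 0.1420], E[r] = 1.1630, γ^t·E[r] = 0.942030, running G = 3.569030
t=3: π = [0.2311, 0.2274, 0.1368, 0.2595, 0.1452], E[r] = 1.1711, γ^t·E[r] = 0.853732, running G = 4.422762
t=4: π = [0.2306, 0.2268, 0.1373, 0.2599, 0.1455], E[r] = 1.1697, γ^t·E[r] = 0.767427, running G = 5.190189
t=5: π = [0.2308, 0.2268, 0.1372, 0.2598, 0.1454], E[r] = 1.1696, γ^t·E[r] = 0.690649, running G = 5.880838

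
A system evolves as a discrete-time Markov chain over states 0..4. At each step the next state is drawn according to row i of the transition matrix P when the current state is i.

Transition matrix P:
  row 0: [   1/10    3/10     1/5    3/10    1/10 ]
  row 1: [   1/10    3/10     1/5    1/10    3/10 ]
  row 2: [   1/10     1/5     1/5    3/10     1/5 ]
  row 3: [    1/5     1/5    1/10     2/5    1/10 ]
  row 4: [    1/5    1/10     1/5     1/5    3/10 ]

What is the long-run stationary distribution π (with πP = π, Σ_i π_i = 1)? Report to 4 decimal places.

π = [0.1464, 0.2162, 0.1737, 0.2630, 0.2008]

Balance equations π_j = Σ_i π_i·P[i][j]:
  π_0 = 1/10·π_0 + 1/10·π_1 + 1/10·π_2 + 1/5·π_3 + 1/5·π_4
  π_1 = 3/10·π_0 + 3/10·π_1 + 1/5·π_2 + 1/5·π_3 + 1/10·π_4
  π_2 = 1/5·π_0 + 1/5·π_1 + 1/5·π_2 + 1/10·π_3 + 1/5·π_4
  π_3 = 3/10·π_0 + 1/10·π_1 + 3/10·π_2 + 2/5·π_3 + 1/5·π_4
  normalize: π_0 + π_1 + π_2 + π_3 + π_4 = 1
Solving the linear system gives exactly π = [541/3696, 799/3696, 107/616, 81/308, 53/264].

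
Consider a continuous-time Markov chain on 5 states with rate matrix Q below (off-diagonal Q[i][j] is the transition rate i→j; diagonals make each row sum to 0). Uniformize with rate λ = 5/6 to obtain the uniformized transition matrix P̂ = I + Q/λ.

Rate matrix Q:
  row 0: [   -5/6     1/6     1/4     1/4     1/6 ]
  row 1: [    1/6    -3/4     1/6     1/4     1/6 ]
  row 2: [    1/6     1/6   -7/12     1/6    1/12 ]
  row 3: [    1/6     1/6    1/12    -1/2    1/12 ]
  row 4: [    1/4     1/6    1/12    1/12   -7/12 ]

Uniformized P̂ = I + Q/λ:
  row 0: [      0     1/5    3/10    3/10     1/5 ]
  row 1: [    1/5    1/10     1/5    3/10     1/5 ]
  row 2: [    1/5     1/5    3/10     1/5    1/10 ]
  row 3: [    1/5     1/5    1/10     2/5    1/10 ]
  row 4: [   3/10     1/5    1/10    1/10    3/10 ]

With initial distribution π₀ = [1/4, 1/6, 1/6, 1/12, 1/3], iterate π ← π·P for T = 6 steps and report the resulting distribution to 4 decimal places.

π = [0.1809, 0.1818, 0.1930, 0.2740, 0.1704]

t=0: π = [0.2500, 0.1667, 0.1667, 0.0833, 0.3333]
t=1: π = [0.1833, 0.1833, 0.2000, 0.2250, 0.2083]
t=2: π = [0.1842, 0.1817, 0.1950, 0.2608, 0.1783]
t=3: π = [0.1810, 0.1818, 0.1940, 0.2709, 0.1723]
t=4: π = [0.1810, 0.1818, 0.1932, 0.2732, 0.1707]
t=5: π = [0.1809, 0.1818, 0.1930, 0.2739, 0.1704]
t=6: π = [0.1809, 0.1818, 0.1930, 0.2740, 0.1704]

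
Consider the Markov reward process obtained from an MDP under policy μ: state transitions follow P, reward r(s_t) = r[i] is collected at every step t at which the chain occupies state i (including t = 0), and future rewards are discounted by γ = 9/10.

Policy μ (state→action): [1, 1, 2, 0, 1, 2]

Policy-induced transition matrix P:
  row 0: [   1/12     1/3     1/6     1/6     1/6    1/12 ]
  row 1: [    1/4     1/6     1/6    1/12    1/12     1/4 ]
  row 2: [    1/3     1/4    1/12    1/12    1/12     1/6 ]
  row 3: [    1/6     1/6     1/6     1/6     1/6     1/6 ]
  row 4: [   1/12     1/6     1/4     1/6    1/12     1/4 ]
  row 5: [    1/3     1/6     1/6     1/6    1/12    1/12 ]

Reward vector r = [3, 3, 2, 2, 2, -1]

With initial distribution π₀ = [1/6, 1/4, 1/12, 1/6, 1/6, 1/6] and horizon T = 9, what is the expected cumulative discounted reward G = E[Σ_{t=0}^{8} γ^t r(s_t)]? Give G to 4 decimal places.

G = 11.8099

t=0: π = [0.1667, 0.2500, 0.0833, 0.1667, 0.1667, 0.1667], E[r] = 1.9167, γ^t·E[r] = 1.916667, running G = 1.916667
t=1: π = [0.2014, 0.2014, 0.1736, 0.1389, 0.1111, 0.1736], E[r] = 1.8819, γ^t·E[r] = 1.693750, running G = 3.610417
t=2: π = [0.2153, 0.2147, 0.1615, 0.1354, 0.1117, 0.1615], E[r] = 1.9456, γ^t·E[r] = 1.575938, running G = 5.186354
t=3: π = [0.2111, 0.2160, 0.1625, 0.1353, 0.1126, 0.1625], E[r] = 1.9397, γ^t·E[r] = 1.414055, running G = 6.600409
t=4: π = [0.2119, 0.2154, 0.1625, 0.1351, 0.1122, 0.1629], E[r] = 1.9385, γ^t·E[r] = 1.271861, running G = 7.872270
t=5: π = [0.2118, 0.2155, 0.1625, 0.1352, 0.1122, 0.1627], E[r] = 1.9392, γ^t·E[r] = 1.145053, running G = 9.017323
t=6: π = [0.2118, 0.2155, 0.1625, 0.1352, 0.1123, 0.1628], E[r] = 1.9390, γ^t·E[r] = 1.030485, running G = 10.047808
t=7: π = [0.2118, 0.2155, 0.1625, 0.1352, 0.1122, 0.1628], E[r] = 1.9390, γ^t·E[r] = 0.927438, running G = 10.975246
t=8: π = [0.2118, 0.2155, 0.1625, 0.1352, 0.1122, 0.1628], E[r] = 1.9390, γ^t·E[r] = 0.834696, running G = 11.809942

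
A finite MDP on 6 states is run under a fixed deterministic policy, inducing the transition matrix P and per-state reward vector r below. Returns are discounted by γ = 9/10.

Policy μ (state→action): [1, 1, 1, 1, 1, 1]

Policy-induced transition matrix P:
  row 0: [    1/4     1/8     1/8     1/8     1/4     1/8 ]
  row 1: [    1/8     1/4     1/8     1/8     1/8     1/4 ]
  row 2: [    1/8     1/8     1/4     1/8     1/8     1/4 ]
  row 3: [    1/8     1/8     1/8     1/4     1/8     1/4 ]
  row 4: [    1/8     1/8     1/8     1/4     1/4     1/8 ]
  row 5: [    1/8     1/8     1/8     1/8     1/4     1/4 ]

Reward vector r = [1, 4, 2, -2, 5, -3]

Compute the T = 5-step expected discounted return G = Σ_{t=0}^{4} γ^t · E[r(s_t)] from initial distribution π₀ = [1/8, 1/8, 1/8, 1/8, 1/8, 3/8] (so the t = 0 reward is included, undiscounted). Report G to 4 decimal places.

G = 3.2597

t=0: π = [0.1250, 0.1250, 0.1250, 0.1250, 0.1250, 0.3750], E[r] = 0.1250, γ^t·E[r] = 0.125000, running G = 0.125000
t=1: π = [0.1406, 0.1406, 0.1406, 0.1563, 0.2031, 0.2188], E[r] = 1.0313, γ^t·E[r] = 0.928125, running G = 1.053125
t=2: π = [0.1426, 0.1426, 0.1426, 0.1699, 0.1953, 0.2070], E[r] = 1.0137, γ^t·E[r] = 0.821074, running G = 1.874199
t=3: π = [0.1428, 0.1428, 0.1428, 0.1707, 0.1931, 0.2078], E[r] = 1.0007, γ^t·E[r] = 0.729534, running G = 2.603733
t=4: π = [0.1429, 0.1429, 0.1429, 0.1705, 0.1930, 0.2080], E[r] = 0.9998, γ^t·E[r] = 0.655980, running G = 3.259713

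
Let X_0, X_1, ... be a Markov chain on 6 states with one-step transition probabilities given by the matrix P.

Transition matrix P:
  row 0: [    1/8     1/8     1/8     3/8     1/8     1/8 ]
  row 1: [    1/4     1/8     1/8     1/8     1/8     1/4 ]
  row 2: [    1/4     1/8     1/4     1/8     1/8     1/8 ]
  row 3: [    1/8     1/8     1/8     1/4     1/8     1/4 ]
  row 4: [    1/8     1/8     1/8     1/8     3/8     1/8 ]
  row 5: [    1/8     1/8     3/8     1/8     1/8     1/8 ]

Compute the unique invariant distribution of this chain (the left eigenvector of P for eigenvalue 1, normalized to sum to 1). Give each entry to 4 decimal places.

π = [0.1644, 0.1250, 0.1898, 0.1898, 0.1667, 0.1644]

Balance equations π_j = Σ_i π_i·P[i][j]:
  π_0 = 1/8·π_0 + 1/4·π_1 + 1/4·π_2 + 1/8·π_3 + 1/8·π_4 + 1/8·π_5
  π_1 = 1/8·π_0 + 1/8·π_1 + 1/8·π_2 + 1/8·π_3 + 1/8·π_4 + 1/8·π_5
  π_2 = 1/8·π_0 + 1/8·π_1 + 1/4·π_2 + 1/8·π_3 + 1/8·π_4 + 3/8·π_5
  π_3 = 3/8·π_0 + 1/8·π_1 + 1/8·π_2 + 1/4·π_3 + 1/8·π_4 + 1/8·π_5
  π_4 = 1/8·π_0 + 1/8·π_1 + 1/8·π_2 + 1/8·π_3 + 3/8·π_4 + 1/8·π_5
  normalize: π_0 + π_1 + π_2 + π_3 + π_4 + π_5 = 1
Solving the linear system gives exactly π = [71/432, 1/8, 41/216, 41/216, 1/6, 71/432].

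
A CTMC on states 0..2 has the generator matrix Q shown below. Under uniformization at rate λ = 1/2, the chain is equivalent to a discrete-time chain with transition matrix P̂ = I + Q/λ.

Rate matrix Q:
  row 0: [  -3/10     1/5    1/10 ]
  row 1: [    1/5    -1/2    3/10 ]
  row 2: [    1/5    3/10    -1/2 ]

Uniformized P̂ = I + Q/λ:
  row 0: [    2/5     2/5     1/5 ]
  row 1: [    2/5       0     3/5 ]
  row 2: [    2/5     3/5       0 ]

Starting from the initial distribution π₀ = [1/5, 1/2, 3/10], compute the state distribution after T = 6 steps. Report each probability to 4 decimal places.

π = [0.4000, 0.3301, 0.2699]

t=0: π = [0.2000, 0.5000, 0.3000]
t=1: π = [0.4000, 0.2600, 0.3400]
t=2: π = [0.4000, 0.3640, 0.2360]
t=3: π = [0.4000, 0.3016, 0.2984]
t=4: π = [0.4000, 0.3390, 0.2610]
t=5: π = [0.4000, 0.3166, 0.2834]
t=6: π = [0.4000, 0.3301, 0.2699]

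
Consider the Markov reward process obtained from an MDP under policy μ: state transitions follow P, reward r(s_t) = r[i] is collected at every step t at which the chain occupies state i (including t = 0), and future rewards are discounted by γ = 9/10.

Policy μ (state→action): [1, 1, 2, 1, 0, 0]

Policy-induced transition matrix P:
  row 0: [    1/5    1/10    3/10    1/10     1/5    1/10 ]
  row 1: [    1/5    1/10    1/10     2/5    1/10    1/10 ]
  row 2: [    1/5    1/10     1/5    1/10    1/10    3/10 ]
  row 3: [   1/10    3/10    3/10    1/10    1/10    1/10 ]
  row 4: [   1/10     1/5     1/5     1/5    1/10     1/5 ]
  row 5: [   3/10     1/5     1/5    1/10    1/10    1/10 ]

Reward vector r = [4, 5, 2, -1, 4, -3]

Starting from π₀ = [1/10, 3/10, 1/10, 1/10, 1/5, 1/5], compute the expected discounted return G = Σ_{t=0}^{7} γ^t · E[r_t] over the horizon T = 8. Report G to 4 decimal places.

t=0: π = [0.1000, 0.3000, 0.1000, 0.1000, 0.2000, 0.2000], E[r] = 2.2000, γ^t·E[r] = 2.200000, running G = 2.200000
t=1: π = [0.1900, 0.1600, 0.1900, 0.2100, 0.1100, 0.1400], E[r] = 1.7500, γ^t·E[r] = 1.575000, running G = 3.775000
t=2: π = [0.1820, 0.1670, 0.2240, 0.1590, 0.1190, 0.1490], E[r] = 1.8810, γ^t·E[r] = 1.523610, running G = 5.298610
t=3: π = [0.1871, 0.1586, 0.2174, 0.1620, 0.1182, 0.1567], E[r] = 1.8169, γ^t·E[r] = 1.324520, running G = 6.623130
t=4: π = [0.1877, 0.1599, 0.2191, 0.1594, 0.1187, 0.1553], E[r] = 1.8377, γ^t·E[r] = 1.205708, running G = 7.828839
t=5: π = [0.1877, 0.1593, 0.2187, 0.1598, 0.1188, 0.1557], E[r] = 1.8329, γ^t·E[r] = 1.082304, running G = 8.911143
t=6: π = [0.1877, 0.1594, 0.2188, 0.1597, 0.1188, 0.1556], E[r] = 1.8341, γ^t·E[r] = 0.974724, running G = 9.885867
t=7: π = [0.1877, 0.1594, 0.2188, 0.1597, 0.1188, 0.1556], E[r] = 1.8338, γ^t·E[r] = 0.877090, running G = 10.762957

G = 10.7630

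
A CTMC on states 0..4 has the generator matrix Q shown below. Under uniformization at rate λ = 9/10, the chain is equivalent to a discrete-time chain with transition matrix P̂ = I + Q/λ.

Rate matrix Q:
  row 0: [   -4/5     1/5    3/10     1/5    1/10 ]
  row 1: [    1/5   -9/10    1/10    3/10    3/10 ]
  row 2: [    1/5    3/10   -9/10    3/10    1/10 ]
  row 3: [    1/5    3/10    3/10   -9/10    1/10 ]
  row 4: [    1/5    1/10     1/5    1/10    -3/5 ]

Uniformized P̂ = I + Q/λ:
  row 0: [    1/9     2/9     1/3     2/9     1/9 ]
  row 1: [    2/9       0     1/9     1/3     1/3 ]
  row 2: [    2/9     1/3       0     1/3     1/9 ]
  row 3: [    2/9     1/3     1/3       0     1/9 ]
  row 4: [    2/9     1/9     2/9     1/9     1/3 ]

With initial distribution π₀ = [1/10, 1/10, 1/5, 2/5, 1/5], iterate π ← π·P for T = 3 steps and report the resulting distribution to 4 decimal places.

π = [0.2001, 0.2027, 0.2069, 0.1916, 0.1986]

t=0: π = [0.1000, 0.1000, 0.2000, 0.4000, 0.2000]
t=1: π = [0.2111, 0.2444, 0.2222, 0.1444, 0.1778]
t=2: π = [0.1988, 0.1889, 0.1852, 0.2222, 0.2049]
t=3: π = [0.2001, 0.2027, 0.2069, 0.1916, 0.1986]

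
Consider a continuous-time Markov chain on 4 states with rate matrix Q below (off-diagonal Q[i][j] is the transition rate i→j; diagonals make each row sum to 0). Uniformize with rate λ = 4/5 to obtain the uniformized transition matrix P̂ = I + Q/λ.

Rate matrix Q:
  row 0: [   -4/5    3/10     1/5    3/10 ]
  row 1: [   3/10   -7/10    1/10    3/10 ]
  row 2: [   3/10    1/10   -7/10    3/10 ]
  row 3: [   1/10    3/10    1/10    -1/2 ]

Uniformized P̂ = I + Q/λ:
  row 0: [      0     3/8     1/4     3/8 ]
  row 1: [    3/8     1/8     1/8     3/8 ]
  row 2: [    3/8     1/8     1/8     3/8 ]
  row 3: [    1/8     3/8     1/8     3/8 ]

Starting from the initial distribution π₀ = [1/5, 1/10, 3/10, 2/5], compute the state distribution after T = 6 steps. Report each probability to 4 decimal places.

t=0: π = [0.2000, 0.1000, 0.3000, 0.4000]
t=1: π = [0.2000, 0.2750, 0.1500, 0.3750]
t=2: π = [0.2063, 0.2688, 0.1500, 0.3750]
t=3: π = [0.2039, 0.2703, 0.1508, 0.3750]
t=4: π = [0.2048, 0.2697, 0.1505, 0.3750]
t=5: π = [0.2045, 0.2699, 0.1506, 0.3750]
t=6: π = [0.2046, 0.2699, 0.1506, 0.3750]

π = [0.2046, 0.2699, 0.1506, 0.3750]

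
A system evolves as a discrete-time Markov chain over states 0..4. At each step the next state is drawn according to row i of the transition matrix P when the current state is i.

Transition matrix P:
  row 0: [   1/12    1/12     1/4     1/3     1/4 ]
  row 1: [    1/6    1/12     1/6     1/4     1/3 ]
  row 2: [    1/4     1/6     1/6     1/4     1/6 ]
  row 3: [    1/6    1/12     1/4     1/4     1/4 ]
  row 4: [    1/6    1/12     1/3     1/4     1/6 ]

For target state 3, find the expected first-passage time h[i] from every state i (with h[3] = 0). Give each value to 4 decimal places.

h = [3.4918, 3.7845, 3.7606, 0.0000, 3.7811]

First-step conditioning: h[3] = 0; for i ≠ 3, h[i] = 1 + Σ_k P[i][k]·h[k].
  h[0] = 1 + 1/12·h[0] + 1/12·h[1] + 1/4·h[2] + 1/4·h[4]
  h[1] = 1 + 1/6·h[0] + 1/12·h[1] + 1/6·h[2] + 1/3·h[4]
  h[2] = 1 + 1/4·h[0] + 1/6·h[1] + 1/6·h[2] + 1/6·h[4]
  h[4] = 1 + 1/6·h[0] + 1/12·h[1] + 1/3·h[2] + 1/6·h[4]
Solving the 4×4 linear system over states ≠ 3 gives exactly h = [6156/1763, 6672/1763, 6630/1763, 0, 6666/1763] (h[3] = 0 is the target).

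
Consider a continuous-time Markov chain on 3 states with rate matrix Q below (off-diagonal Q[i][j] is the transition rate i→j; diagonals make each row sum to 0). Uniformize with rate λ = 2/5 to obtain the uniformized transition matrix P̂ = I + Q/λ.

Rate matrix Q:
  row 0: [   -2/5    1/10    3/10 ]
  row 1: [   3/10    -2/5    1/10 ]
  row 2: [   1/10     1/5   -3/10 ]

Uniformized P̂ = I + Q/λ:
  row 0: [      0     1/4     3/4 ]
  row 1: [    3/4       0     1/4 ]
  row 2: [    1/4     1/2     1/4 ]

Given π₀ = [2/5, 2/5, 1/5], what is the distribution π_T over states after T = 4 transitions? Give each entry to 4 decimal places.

π = [0.3039, 0.2758, 0.4203]

t=0: π = [0.4000, 0.4000, 0.2000]
t=1: π = [0.3500, 0.2000, 0.4500]
t=2: π = [0.2625, 0.3125, 0.4250]
t=3: π = [0.3406, 0.2781, 0.3813]
t=4: π = [0.3039, 0.2758, 0.4203]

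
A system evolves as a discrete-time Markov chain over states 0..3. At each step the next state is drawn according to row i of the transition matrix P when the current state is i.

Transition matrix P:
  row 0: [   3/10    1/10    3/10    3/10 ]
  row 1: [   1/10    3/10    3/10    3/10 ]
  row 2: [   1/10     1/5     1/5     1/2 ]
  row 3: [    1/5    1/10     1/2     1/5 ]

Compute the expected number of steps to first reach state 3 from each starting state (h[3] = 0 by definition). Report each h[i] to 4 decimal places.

First-step conditioning: h[3] = 0; for i ≠ 3, h[i] = 1 + Σ_k P[i][k]·h[k].
  h[0] = 1 + 3/10·h[0] + 1/10·h[1] + 3/10·h[2]
  h[1] = 1 + 1/10·h[0] + 3/10·h[1] + 3/10·h[2]
  h[2] = 1 + 1/10·h[0] + 1/5·h[1] + 1/5·h[2]
Solving the 3×3 linear system over states ≠ 3 gives exactly h = [110/39, 110/39, 30/13, 0] (h[3] = 0 is the target).

h = [2.8205, 2.8205, 2.3077, 0.0000]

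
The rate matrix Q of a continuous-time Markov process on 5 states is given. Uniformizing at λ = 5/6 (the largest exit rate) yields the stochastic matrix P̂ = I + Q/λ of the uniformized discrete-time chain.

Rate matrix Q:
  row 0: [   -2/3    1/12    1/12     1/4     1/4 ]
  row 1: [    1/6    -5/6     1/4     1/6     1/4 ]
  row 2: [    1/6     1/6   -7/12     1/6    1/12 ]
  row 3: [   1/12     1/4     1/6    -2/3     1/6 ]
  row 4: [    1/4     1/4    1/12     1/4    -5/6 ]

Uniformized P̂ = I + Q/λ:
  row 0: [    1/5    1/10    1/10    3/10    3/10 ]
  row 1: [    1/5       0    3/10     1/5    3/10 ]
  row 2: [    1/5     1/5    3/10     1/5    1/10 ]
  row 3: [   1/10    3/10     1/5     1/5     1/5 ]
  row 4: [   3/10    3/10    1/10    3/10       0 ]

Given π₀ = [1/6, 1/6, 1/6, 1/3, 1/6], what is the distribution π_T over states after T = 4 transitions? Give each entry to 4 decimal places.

t=0: π = [0.1667, 0.1667, 0.1667, 0.3333, 0.1667]
t=1: π = [0.1833, 0.2000, 0.2000, 0.2333, 0.1833]
t=2: π = [0.1950, 0.1833, 0.2033, 0.2367, 0.1817]
t=3: π = [0.1945, 0.1857, 0.2010, 0.2377, 0.1812]
t=4: π = [0.1944, 0.1853, 0.2011, 0.2376, 0.1817]

π = [0.1944, 0.1853, 0.2011, 0.2376, 0.1817]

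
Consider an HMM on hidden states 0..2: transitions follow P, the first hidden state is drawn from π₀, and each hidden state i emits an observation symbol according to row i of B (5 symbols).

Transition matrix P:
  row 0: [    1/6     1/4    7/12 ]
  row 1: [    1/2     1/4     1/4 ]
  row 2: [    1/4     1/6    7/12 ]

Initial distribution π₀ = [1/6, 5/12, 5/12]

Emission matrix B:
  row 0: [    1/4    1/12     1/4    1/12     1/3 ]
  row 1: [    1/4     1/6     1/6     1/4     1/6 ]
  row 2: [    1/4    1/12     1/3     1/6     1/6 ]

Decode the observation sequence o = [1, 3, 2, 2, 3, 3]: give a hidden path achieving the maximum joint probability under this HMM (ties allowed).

t=0: δ = [1.389e-02, 6.944e-02, 3.472e-02]  (obs o_0=1)
t=1: δ = [2.894e-03, 4.340e-03, 3.376e-03]  ψ = [1, 1, 2]  (obs o_1=3)
t=2: δ = [5.425e-04, 1.808e-04, 6.564e-04]  ψ = [1, 1, 2]  (obs o_2=2)
t=3: δ = [4.103e-05, 2.261e-05, 1.276e-04]  ψ = [2, 0, 2]  (obs o_3=2)
t=4: δ = [2.659e-06, 5.318e-06, 1.241e-05]  ψ = [2, 2, 2]  (obs o_4=3)
t=5: δ = [2.585e-07, 5.170e-07, 1.206e-06]  ψ = [2, 2, 2]  (obs o_5=3)
backtrack: best end state = 2; path = [2, 2, 2, 2, 2, 2]

path = [2, 2, 2, 2, 2, 2]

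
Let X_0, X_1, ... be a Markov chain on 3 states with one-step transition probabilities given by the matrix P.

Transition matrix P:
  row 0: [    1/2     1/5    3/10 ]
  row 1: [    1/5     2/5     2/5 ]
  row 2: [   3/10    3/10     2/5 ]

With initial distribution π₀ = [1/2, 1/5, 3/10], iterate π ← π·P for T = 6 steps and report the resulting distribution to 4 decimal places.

π = [0.3381, 0.2957, 0.3662]

t=0: π = [0.5000, 0.2000, 0.3000]
t=1: π = [0.3800, 0.2700, 0.3500]
t=2: π = [0.3490, 0.2890, 0.3620]
t=3: π = [0.3409, 0.2940, 0.3651]
t=4: π = [0.3388, 0.2953, 0.3659]
t=5: π = [0.3382, 0.2957, 0.3661]
t=6: π = [0.3381, 0.2957, 0.3662]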